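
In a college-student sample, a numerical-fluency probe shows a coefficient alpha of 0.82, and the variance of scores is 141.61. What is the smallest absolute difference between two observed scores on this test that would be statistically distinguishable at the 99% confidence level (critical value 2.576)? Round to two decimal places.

SD = √141.61 ≈ 11.900
SEM = 11.900 * √(1 − 0.820) = 11.900 * √0.180 ≈ 11.900 * 0.424 ≈ 5.049
SE_diff = SEM * √2 ≈ 5.049 * 1.414 ≈ 7.140
Minimum reliable difference = 2.576 * SE_diff ≈ 2.576 * 7.140 ≈ 18.393

18.39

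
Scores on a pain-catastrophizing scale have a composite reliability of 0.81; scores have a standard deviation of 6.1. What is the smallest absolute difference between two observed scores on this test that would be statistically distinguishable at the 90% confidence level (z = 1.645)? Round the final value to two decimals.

The standard error of measurement is 6.100*√(1 − 0.810) ≈ 6.100*0.436 ≈ 2.659.
SE_diff = √2 * SEM ≈ 3.760
Smallest detectable difference = 1.645*3.760 ≈ 6.186

6.19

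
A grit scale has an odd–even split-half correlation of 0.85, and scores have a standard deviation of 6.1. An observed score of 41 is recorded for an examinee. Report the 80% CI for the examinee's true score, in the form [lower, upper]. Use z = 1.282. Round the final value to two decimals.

[38.77, 43.23]

r_full = 2·0.85 / (1 + 0.85) ≈ 0.919
The standard error of measurement is 6.100×√(1 − 0.919) ≈ 6.100×0.285 ≈ 1.737.
Half-width = 1.282×1.737 ≈ 2.227
CI = 41 ± 2.227 → [38.773, 43.227]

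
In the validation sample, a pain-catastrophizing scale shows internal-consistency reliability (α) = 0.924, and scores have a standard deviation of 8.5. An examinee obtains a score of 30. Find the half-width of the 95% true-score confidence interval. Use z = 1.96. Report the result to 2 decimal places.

4.59

SEM = 8.50000*√(1 − 0.92400) ≈ 2.34329
1.96 * SEM ≈ 4.59285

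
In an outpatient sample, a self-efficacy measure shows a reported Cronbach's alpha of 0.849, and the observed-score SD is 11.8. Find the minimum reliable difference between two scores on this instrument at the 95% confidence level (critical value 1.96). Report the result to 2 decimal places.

12.71

The standard error of measurement is 11.800·√(1 − 0.849) ≈ 11.800·0.389 ≈ 4.585.
Standard error of the difference = 4.585·√2 ≈ 6.485
Minimum reliable difference = 1.96 · SE_diff ≈ 1.96 · 6.485 ≈ 12.710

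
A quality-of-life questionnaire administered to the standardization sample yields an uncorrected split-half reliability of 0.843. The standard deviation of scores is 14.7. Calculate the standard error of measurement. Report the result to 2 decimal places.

Full-length reliability (Spearman-Brown) = 2(0.843)/(1+0.843) ≈ 0.91481
SEM = 14.70000 * √(1 − 0.91481) = 14.70000 * √0.08519 ≈ 14.70000 * 0.29187 ≈ 4.29047

4.29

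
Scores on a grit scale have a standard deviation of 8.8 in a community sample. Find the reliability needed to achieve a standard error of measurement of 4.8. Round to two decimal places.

Required reliability = 1 − (SEM/SD)² = 1 − 0.298 ≃ 0.702

0.70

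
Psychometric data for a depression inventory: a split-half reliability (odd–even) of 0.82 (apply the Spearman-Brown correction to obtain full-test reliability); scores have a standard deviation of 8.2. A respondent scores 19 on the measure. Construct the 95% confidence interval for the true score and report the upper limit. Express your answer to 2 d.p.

24.05

Full-length reliability (Spearman-Brown) = 2(0.82)/(1+0.82) ≈ 0.90110
SEM = 8.20000·√(1 − 0.90110) ≈ 2.57878
Half-width = 1.96·2.57878 ≈ 5.05441
Upper limit = 19 + 5.05441 ≈ 24.05441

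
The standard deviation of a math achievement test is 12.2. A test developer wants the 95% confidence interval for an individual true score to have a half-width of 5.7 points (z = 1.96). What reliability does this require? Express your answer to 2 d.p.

0.94

Required SEM = 5.7 / 1.96 ≈ 2.90816
r = 1 − (2.90816/12.2)² ≈ 1 − 0.05682 ≈ 0.94318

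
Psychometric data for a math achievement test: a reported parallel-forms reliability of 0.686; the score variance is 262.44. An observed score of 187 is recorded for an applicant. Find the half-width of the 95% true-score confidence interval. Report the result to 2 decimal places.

17.79

SD = √262.44 = 16.200
SEM = 16.200×√(1 − 0.686) ≃ 9.078
1.96 × SEM ≃ 17.792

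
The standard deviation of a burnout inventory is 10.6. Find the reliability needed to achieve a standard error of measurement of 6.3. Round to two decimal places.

r = 1 − (6.3000/10.6)² ≈ 1 − 0.3532 ≈ 0.6468

0.65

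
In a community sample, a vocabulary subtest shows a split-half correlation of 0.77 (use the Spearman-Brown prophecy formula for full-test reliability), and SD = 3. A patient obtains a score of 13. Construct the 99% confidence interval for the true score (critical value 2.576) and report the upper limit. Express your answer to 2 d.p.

15.79

Full-length reliability (Spearman-Brown) = 2(0.77)/(1+0.77) ≈ 0.8701
The standard error of measurement is 3.0000·√(1 − 0.8701) ≈ 3.0000·0.3605 ≈ 1.0814.
Margin = 2.576 · 1.0814 ≈ 2.7858
Upper limit = 13 + 2.7858 ≈ 15.7858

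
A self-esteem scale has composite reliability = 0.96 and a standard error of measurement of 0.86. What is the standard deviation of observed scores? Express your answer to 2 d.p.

SD = SEM / √(1 − r) = 0.86 / √0.040 ≈ 0.86 / 0.200 ≈ 4.300

4.30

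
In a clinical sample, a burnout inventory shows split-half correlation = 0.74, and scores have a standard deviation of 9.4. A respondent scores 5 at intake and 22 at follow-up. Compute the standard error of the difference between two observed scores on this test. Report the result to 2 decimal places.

Full-length reliability (Spearman-Brown) = 2(0.74)/(1+0.74) ≈ 0.851
SEM = 9.400 · √(1 − 0.851) = 9.400 · √0.149 ≈ 9.400 · 0.387 ≈ 3.634
Standard error of the difference = 3.634·√2 ≈ 5.139

5.14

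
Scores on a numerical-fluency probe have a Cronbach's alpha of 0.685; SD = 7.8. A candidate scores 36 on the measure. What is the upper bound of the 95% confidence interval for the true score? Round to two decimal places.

44.58

SEM = 7.80000 * √(1 − 0.68500) = 7.80000 * √0.31500 ≃ 7.80000 * 0.56125 ≃ 4.37774
1.96 * SEM ≃ 8.58037
Upper bound: 36 + 8.58037 = 44.58037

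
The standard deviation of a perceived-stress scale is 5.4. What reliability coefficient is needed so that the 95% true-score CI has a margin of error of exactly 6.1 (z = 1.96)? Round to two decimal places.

Required SEM = 6.1 / 1.96 ≈ 3.11224
Required reliability = 1 − (SEM/SD)² = 1 − 0.33217 ≈ 0.66783

0.67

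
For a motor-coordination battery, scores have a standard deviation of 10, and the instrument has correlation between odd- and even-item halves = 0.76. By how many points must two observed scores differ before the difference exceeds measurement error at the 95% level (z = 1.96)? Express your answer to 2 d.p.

Full-length reliability (Spearman-Brown) = 2(0.76)/(1+0.76) ≃ 0.864
SEM = 10.000 * √(1 − 0.864) = 10.000 * √0.136 ≃ 10.000 * 0.369 ≃ 3.693
Standard error of the difference = 3.693·√2 ≃ 5.222
Smallest detectable difference = 1.96*5.222 ≃ 10.236

10.24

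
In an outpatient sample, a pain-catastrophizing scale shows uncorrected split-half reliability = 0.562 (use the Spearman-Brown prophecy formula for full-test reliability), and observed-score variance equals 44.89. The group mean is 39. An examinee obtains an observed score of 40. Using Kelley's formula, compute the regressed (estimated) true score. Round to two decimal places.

Full-length reliability (Spearman-Brown) = 2(0.562)/(1+0.562) ≈ 0.720
T̂ = 0.720(40) + 0.280(39) ≈ 39.720

39.72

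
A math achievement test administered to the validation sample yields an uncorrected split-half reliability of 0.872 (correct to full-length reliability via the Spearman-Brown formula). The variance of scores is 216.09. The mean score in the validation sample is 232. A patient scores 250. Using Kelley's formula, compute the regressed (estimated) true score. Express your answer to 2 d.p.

248.77

r_full = 2·0.872 / (1 + 0.872) ≈ 0.932
Estimated true score = 0.932·250 + (1 − 0.932)·232 ≈ 248.769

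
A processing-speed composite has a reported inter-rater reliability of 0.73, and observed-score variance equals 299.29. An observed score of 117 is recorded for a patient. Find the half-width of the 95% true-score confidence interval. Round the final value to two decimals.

17.62

SD = √299.29 = 17.3000
SEM = 17.3000 × √(1 − 0.7300) = 17.3000 × √0.2700 ≈ 17.3000 × 0.5196 ≈ 8.9893
1.96 × SEM ≈ 17.6191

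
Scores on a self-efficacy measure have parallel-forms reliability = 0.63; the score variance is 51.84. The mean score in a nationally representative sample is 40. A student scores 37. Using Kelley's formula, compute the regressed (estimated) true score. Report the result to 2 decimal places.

Estimated true score = 0.630·37 + (1 − 0.630)·40 ≈ 38.110

38.11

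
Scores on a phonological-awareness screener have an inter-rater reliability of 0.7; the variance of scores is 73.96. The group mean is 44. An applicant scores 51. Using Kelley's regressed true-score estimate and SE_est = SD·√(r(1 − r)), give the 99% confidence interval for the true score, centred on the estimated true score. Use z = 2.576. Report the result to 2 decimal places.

SD = √73.96 ≃ 8.600
T̂ = 0.700(51) + 0.300(44) ≃ 48.900
SE_est = SD × √(r(1 − r)) = 8.600 × √0.210 ≃ 8.600 × 0.458 ≃ 3.941
CI = 48.900 ± 2.576 × 3.941 → [38.748, 59.052]

[38.75, 59.05]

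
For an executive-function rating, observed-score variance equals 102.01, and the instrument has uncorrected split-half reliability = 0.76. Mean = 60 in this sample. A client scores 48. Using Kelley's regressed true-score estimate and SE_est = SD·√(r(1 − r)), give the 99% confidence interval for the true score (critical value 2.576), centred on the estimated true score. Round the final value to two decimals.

σ = 102.01^(1/2) = 10.1000
Spearman-Brown: r = 2(0.76) / (1 + 0.76) = 1.5200 / 1.7600 ≃ 0.8636
Estimated true score = 0.8636*48 + (1 − 0.8636)*60 ≃ 49.6364
SE_est = SD * √(r(1 − r)) = 10.1000 * √0.1178 ≃ 10.1000 * 0.3432 ≃ 3.4661
99% CI: 49.6364 ± 8.9286 ≃ (40.7078, 58.5649)

[40.71, 58.56]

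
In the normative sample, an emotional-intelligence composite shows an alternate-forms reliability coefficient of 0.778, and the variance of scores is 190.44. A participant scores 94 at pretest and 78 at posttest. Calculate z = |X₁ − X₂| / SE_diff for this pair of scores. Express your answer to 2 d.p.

1.74

σ = 190.44^(1/2) = 13.80000
SEM = 13.80000 × √(1 − 0.77800) = 13.80000 × √0.22200 ≃ 13.80000 × 0.47117 ≃ 6.50213
SE_diff = √2 × SEM ≃ 9.19540
z = |94 − 78| / 9.19540 = 16 / 9.19540 ≃ 1.74000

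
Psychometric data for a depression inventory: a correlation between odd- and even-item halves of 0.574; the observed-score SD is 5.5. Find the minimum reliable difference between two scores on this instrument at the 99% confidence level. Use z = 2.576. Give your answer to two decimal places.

r_full = 2·0.574 / (1 + 0.574) ≈ 0.729
The standard error of measurement is 5.500*√(1 − 0.729) ≈ 5.500*0.520 ≈ 2.861.
Standard error of the difference = 2.861·√2 ≈ 4.047
Smallest detectable difference = 2.576*4.047 ≈ 10.424

10.42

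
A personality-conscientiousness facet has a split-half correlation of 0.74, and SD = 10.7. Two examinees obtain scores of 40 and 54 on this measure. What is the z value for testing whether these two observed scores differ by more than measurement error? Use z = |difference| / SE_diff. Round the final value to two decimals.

r_full = 2·0.74 / (1 + 0.74) ≃ 0.8506
SEM = 10.7000 × √(1 − 0.8506) = 10.7000 × √0.1494 ≃ 10.7000 × 0.3866 ≃ 4.1361
SE_diff = √2 × SEM ≃ 5.8494
z = 14 / 5.8494 ≃ 2.3934

2.39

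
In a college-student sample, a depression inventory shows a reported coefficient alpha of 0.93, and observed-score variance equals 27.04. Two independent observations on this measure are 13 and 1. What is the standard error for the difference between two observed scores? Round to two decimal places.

1.95

σ = 27.04^(1/2) = 5.200
SEM = 5.200·√(1 − 0.930) ≈ 1.376
SE_diff = SEM · √2 ≈ 1.376 · 1.414 ≈ 1.946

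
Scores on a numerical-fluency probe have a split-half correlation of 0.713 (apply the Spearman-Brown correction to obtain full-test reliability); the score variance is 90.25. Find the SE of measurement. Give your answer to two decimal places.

3.89

SD = √90.25 ≈ 9.5000
r_full = 2·0.713 / (1 + 0.713) ≈ 0.8325
SEM = 9.5000 * √(1 − 0.8325) = 9.5000 * √0.1675 ≈ 9.5000 * 0.4093 ≈ 3.8885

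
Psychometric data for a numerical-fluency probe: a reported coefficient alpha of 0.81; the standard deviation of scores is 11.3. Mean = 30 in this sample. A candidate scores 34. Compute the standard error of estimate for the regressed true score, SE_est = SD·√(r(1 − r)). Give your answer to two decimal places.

SE_est = 11.3000·√[r(1 − r)] ≃ 4.4330

4.43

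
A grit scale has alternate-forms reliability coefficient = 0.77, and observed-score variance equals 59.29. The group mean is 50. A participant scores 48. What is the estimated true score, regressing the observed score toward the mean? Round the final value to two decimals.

T̂ = r·X + (1 − r)·M = 0.770×48 + 0.230×50 = 36.960 + 11.500 ≃ 48.460

48.46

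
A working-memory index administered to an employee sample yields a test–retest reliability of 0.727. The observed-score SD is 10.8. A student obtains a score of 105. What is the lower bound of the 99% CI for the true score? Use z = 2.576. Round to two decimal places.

90.46

SEM = 10.8000 * √(1 − 0.7270) = 10.8000 * √0.2730 ≈ 10.8000 * 0.5225 ≈ 5.6429
Half-width = 2.576*5.6429 ≈ 14.5362
Lower limit = 105 − 14.5362 ≈ 90.4638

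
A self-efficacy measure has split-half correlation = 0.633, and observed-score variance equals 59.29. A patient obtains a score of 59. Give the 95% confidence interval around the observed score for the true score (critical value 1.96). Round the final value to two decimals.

[51.85, 66.15]

SD = √59.29 ≈ 7.7000
r_full = 2·0.633 / (1 + 0.633) ≈ 0.7753
SEM = 7.7000·√(1 − 0.7753) ≈ 3.6503
1.96 · SEM ≈ 7.1546
CI = 59 ± 7.1546 → [51.8454, 66.1546]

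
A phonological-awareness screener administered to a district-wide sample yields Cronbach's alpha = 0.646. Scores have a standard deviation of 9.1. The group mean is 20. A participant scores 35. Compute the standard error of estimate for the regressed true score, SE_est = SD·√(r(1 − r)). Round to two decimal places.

SE_est = SD × √(r(1 − r)) = 9.1000 × √0.2287 ≃ 9.1000 × 0.4782 ≃ 4.3517

4.35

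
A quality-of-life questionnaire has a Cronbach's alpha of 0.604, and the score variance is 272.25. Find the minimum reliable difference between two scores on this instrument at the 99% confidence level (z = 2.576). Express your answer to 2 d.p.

SD = √272.25 = 16.500
SEM = 16.500 × √(1 − 0.604) = 16.500 × √0.396 ≈ 16.500 × 0.629 ≈ 10.383
SE_diff = SEM × √2 ≈ 10.383 × 1.414 ≈ 14.684
Smallest detectable difference = 2.576×14.684 ≈ 37.826

37.83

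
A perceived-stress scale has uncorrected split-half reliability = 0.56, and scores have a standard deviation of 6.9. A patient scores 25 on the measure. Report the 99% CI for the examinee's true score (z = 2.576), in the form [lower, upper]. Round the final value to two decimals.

[15.56, 34.44]

Full-length reliability (Spearman-Brown) = 2(0.56)/(1+0.56) ≈ 0.7179
SEM = 6.9000 * √(1 − 0.7179) = 6.9000 * √0.2821 ≈ 6.9000 * 0.5311 ≈ 3.6645
Margin = 2.576 * 3.6645 ≈ 9.4397
99% CI: 25 ± 9.4397 = [15.5603, 34.4397]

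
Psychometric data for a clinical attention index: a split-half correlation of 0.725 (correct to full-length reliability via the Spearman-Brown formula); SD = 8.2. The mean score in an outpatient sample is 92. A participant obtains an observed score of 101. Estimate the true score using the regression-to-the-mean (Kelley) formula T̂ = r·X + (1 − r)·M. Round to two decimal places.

r_full = 2·0.725 / (1 + 0.725) ≈ 0.8406
T̂ = r·X + (1 − r)·M = 0.8406×101 + 0.1594×92 ≈ 84.8986 + 14.6667 ≈ 99.5652

99.57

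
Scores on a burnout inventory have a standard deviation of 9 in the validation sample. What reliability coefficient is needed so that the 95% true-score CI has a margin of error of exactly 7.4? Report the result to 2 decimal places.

Required SEM = 7.4 / 1.96 ≈ 3.776
Required reliability = 1 − (SEM/SD)² = 1 − 0.176 ≈ 0.824

0.82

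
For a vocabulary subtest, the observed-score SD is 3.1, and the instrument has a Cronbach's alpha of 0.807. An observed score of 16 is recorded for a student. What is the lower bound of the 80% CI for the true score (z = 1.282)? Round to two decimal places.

SEM = 3.1000*√(1 − 0.8070) ≈ 1.3619
Margin = 1.282 * 1.3619 ≈ 1.7459
Lower bound: 16 − 1.7459 = 14.2541

14.25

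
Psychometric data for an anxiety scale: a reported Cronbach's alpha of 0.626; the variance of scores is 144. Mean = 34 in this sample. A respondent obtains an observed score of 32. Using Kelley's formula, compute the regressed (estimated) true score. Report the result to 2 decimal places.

T̂ = 0.6260(32) + 0.3740(34) ≈ 32.7480

32.75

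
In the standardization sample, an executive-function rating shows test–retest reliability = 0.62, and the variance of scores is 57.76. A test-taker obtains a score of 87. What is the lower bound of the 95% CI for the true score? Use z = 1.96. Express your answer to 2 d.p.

77.82

SD = √57.76 ≈ 7.6000
SEM = 7.6000×√(1 − 0.6200) ≈ 4.6850
Margin = 1.96 × 4.6850 ≈ 9.1825
Lower bound: 87 − 9.1825 = 77.8175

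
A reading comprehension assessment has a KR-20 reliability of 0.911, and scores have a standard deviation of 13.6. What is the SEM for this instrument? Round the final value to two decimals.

4.06

SEM = 13.60000 * √(1 − 0.91100) = 13.60000 * √0.08900 ≈ 13.60000 * 0.29833 ≈ 4.05727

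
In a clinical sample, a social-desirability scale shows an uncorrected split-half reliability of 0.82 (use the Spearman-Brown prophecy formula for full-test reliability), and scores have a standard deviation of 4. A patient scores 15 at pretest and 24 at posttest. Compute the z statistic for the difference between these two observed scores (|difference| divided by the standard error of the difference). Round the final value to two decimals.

Spearman-Brown: r = 2(0.82) / (1 + 0.82) = 1.64000 / 1.82000 ≈ 0.90110
The standard error of measurement is 4.00000*√(1 − 0.90110) ≈ 4.00000*0.31449 ≈ 1.25794.
SE_diff = √2 * SEM ≈ 1.77900
z = 9 / 1.77900 ≈ 5.05903

5.06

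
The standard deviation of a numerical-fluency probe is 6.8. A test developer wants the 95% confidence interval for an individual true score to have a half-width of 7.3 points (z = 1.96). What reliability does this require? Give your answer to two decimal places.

0.70

SEM needed = half-width / z = 7.3/1.96 ≈ 3.7245
r = 1 − (3.7245/6.8)² ≈ 1 − 0.3000 ≈ 0.7000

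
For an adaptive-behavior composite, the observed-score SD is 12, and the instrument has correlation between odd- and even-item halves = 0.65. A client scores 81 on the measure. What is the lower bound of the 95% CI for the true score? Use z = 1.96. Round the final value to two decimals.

Spearman-Brown: r = 2(0.65) / (1 + 0.65) = 1.300 / 1.650 ≃ 0.788
SEM = 12.000 × √(1 − 0.788) = 12.000 × √0.212 ≃ 12.000 × 0.461 ≃ 5.527
Margin = 1.96 × 5.527 ≃ 10.833
Lower limit = 81 − 10.833 ≃ 70.167

70.17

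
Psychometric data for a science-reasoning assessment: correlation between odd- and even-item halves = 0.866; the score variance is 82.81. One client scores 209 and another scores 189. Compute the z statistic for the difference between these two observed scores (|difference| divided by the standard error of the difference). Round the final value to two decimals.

5.80

SD = √82.81 ≈ 9.100
r_full = 2·0.866 / (1 + 0.866) ≈ 0.928
The standard error of measurement is 9.100*√(1 − 0.928) ≈ 9.100*0.268 ≈ 2.439.
Standard error of the difference = 2.439·√2 ≈ 3.449
z = 20 / 3.449 ≈ 5.799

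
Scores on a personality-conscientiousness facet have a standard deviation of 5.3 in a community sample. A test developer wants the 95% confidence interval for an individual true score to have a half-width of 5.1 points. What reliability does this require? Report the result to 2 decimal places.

SEM needed = half-width / z = 5.1/1.96 ≃ 2.6020
r = 1 − (2.6020/5.3)² ≃ 1 − 0.2410 ≃ 0.7590

0.76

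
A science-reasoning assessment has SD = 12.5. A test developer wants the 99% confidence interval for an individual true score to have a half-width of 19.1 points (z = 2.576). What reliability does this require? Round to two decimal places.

SEM needed = half-width / z = 19.1/2.576 ≃ 7.415
Required reliability = 1 − (SEM/SD)² = 1 − 0.352 ≃ 0.648

0.65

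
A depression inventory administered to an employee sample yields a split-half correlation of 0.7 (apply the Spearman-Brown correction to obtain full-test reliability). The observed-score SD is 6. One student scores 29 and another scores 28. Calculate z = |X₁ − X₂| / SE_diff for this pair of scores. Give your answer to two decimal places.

r_full = 2·0.7 / (1 + 0.7) ≃ 0.824
SEM = 6.000×√(1 − 0.824) ≃ 2.521
SE_diff = SEM × √2 ≃ 2.521 × 1.414 ≃ 3.565
z = 1 / 3.565 ≃ 0.281

0.28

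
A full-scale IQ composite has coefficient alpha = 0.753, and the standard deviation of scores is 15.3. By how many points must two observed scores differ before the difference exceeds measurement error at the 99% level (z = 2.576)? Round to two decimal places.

27.70

SEM = 15.300 * √(1 − 0.753) = 15.300 * √0.247 ≈ 15.300 * 0.497 ≈ 7.604
SE_diff = SEM * √2 ≈ 7.604 * 1.414 ≈ 10.754
Smallest detectable difference = 2.576*10.754 ≈ 27.701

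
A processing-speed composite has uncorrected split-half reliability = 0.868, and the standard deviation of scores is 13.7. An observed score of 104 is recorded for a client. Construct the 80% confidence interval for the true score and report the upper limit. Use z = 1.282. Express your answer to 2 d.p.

108.67

r_full = 2·0.868 / (1 + 0.868) ≈ 0.92934
SEM = 13.70000 · √(1 − 0.92934) = 13.70000 · √0.07066 ≈ 13.70000 · 0.26583 ≈ 3.64183
Margin = 1.282 · 3.64183 ≈ 4.66882
Upper limit = 104 + 4.66882 ≈ 108.66882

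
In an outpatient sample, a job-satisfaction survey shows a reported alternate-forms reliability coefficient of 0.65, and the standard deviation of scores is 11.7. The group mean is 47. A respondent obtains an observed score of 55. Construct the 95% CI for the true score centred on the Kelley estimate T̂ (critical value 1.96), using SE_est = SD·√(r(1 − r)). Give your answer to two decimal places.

[41.26, 63.14]

T̂ = 0.6500(55) + 0.3500(47) ≈ 52.2000
SE_est = SD * √(r(1 − r)) = 11.7000 * √0.2275 ≈ 11.7000 * 0.4770 ≈ 5.5805
CI = 52.2000 ± 1.96 * 5.5805 → [41.2621, 63.1379]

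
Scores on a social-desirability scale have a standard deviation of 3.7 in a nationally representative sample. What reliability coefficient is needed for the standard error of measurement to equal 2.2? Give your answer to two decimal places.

0.65

r = 1 − (2.2000/3.7)² ≃ 1 − 0.3535 ≃ 0.6465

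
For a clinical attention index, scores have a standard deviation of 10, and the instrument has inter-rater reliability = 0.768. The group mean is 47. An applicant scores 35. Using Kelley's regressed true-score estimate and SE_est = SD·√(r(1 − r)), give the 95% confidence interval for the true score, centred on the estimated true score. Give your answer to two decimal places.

Estimated true score = 0.7680×35 + (1 − 0.7680)×47 ≈ 37.7840
SE_est = SD × √(r(1 − r)) = 10.0000 × √0.1782 ≈ 10.0000 × 0.4221 ≈ 4.2211
95% CI: 37.7840 ± 8.2733 ≈ (29.5107, 46.0573)

[29.51, 46.06]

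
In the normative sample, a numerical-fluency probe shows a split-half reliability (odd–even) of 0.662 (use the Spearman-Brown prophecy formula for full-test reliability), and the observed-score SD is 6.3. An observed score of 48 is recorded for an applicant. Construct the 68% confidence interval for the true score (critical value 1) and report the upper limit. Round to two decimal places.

r_full = 2·0.662 / (1 + 0.662) ≈ 0.797
The standard error of measurement is 6.300*√(1 − 0.797) ≈ 6.300*0.451 ≈ 2.841.
Half-width = 1*2.841 ≈ 2.841
Upper limit = 48 + 2.841 ≈ 50.841

50.84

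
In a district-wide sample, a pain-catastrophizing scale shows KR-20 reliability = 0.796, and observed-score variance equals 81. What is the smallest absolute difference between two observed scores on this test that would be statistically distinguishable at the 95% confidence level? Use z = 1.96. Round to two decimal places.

σ = 81^(1/2) = 9.0000
The standard error of measurement is 9.0000*√(1 − 0.7960) ≈ 9.0000*0.4517 ≈ 4.0650.
Standard error of the difference = 4.0650·√2 ≈ 5.7487
Minimum reliable difference = 1.96 * SE_diff ≈ 1.96 * 5.7487 ≈ 11.2675

11.27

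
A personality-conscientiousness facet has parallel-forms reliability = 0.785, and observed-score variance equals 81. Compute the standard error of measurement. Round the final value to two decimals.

SD = √81 = 9.00000
SEM = 9.00000 × √(1 − 0.78500) = 9.00000 × √0.21500 ≈ 9.00000 × 0.46368 ≈ 4.17313

4.17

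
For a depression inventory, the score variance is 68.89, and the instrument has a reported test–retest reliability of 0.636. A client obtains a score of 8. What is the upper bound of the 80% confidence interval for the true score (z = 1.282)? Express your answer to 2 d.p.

14.42

SD = √68.89 = 8.300
SEM = 8.300×√(1 − 0.636) ≈ 5.008
Margin = 1.282 × 5.008 ≈ 6.420
Upper limit = 8 + 6.420 ≈ 14.420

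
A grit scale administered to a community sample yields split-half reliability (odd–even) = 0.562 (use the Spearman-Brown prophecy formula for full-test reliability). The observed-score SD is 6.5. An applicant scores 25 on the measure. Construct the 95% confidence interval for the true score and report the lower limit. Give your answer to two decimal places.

18.25

r_full = 2·0.562 / (1 + 0.562) ≃ 0.720
SEM = 6.500 · √(1 − 0.720) = 6.500 · √0.280 ≃ 6.500 · 0.530 ≃ 3.442
1.96 · SEM ≃ 6.746
Lower limit = 25 − 6.746 ≃ 18.254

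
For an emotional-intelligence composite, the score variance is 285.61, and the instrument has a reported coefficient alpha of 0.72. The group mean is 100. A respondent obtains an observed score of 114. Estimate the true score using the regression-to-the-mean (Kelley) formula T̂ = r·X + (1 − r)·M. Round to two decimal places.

110.08

T̂ = 0.72000(114) + 0.28000(100) ≈ 110.08000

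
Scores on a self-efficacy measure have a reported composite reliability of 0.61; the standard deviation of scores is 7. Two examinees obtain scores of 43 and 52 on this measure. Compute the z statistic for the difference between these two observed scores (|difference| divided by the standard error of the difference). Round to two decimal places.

1.46

SEM = 7.00000 · √(1 − 0.61000) = 7.00000 · √0.39000 ≈ 7.00000 · 0.62450 ≈ 4.37150
SE_diff = √2 · SEM ≈ 6.18223
z = |43 − 52| / 6.18223 = 9 / 6.18223 ≈ 1.45578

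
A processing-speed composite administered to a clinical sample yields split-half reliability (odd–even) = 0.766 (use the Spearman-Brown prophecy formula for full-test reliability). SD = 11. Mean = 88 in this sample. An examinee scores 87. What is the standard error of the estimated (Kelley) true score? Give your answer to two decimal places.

3.73

r_full = 2·0.766 / (1 + 0.766) ≈ 0.8675
SE_est = SD * √(r(1 − r)) = 11.0000 * √0.1149 ≈ 11.0000 * 0.3390 ≈ 3.7294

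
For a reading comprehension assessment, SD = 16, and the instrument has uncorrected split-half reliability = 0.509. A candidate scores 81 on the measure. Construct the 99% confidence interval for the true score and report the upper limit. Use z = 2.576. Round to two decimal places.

Full-length reliability (Spearman-Brown) = 2(0.509)/(1+0.509) ≈ 0.67462
SEM = 16.00000×√(1 − 0.67462) ≈ 9.12675
Margin = 2.576 × 9.12675 ≈ 23.51051
Upper limit = 81 + 23.51051 ≈ 104.51051

104.51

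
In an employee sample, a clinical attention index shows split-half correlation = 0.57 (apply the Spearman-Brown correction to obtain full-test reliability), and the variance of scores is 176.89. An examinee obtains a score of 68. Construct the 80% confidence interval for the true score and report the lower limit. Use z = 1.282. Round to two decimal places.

σ = 176.89^(1/2) = 13.30000
Full-length reliability (Spearman-Brown) = 2(0.57)/(1+0.57) ≈ 0.72611
SEM = 13.30000 · √(1 − 0.72611) = 13.30000 · √0.27389 ≈ 13.30000 · 0.52334 ≈ 6.96043
Margin = 1.282 · 6.96043 ≈ 8.92327
Lower bound: 68 − 8.92327 = 59.07673

59.08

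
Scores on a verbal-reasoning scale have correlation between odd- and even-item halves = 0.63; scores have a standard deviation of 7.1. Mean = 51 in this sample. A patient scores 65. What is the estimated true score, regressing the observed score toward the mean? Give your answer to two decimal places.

Full-length reliability (Spearman-Brown) = 2(0.63)/(1+0.63) ≈ 0.77301
T̂ = r·X + (1 − r)·M = 0.77301*65 + 0.22699*51 ≈ 50.24540 + 11.57669 ≈ 61.82209

61.82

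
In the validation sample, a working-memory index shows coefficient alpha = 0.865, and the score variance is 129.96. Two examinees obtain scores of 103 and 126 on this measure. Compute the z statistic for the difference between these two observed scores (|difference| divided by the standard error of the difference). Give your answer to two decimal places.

3.88

σ = 129.96^(1/2) = 11.4000
SEM = 11.4000 * √(1 − 0.8650) = 11.4000 * √0.1350 ≈ 11.4000 * 0.3674 ≈ 4.1886
SE_diff = √2 * SEM ≈ 5.9236
z = |103 − 126| / 5.9236 = 23 / 5.9236 ≈ 3.8828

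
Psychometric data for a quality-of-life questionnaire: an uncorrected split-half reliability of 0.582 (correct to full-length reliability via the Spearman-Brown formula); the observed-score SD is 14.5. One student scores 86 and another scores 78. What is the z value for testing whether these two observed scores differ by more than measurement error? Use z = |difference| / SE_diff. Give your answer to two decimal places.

0.76

Spearman-Brown: r = 2(0.582) / (1 + 0.582) = 1.1640 / 1.5820 ≈ 0.7358
SEM = 14.5000 · √(1 − 0.7358) = 14.5000 · √0.2642 ≈ 14.5000 · 0.5140 ≈ 7.4534
Standard error of the difference = 7.4534·√2 ≈ 10.5407
z = 8 / 10.5407 ≈ 0.7590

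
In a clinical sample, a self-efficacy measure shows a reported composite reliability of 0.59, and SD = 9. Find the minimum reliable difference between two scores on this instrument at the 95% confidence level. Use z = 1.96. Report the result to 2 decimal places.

SEM = 9.0000*√(1 − 0.5900) ≈ 5.7628
SE_diff = √2 * SEM ≈ 8.1498
Smallest detectable difference = 1.96*8.1498 ≈ 15.9737

15.97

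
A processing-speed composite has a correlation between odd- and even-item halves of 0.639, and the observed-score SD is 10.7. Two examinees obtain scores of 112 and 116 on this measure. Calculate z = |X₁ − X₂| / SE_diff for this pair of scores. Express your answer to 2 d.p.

Spearman-Brown: r = 2(0.639) / (1 + 0.639) = 1.2780 / 1.6390 ≈ 0.7797
The standard error of measurement is 10.7000*√(1 − 0.7797) ≈ 10.7000*0.4693 ≈ 5.0217.
SE_diff = SEM * √2 ≈ 5.0217 * 1.4142 ≈ 7.1017
z = 4 / 7.1017 ≈ 0.5632

0.56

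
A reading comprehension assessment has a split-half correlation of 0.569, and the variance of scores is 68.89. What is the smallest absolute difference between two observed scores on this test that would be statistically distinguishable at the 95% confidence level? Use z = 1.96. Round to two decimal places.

σ = 68.89^(1/2) = 8.30000
Spearman-Brown: r = 2(0.569) / (1 + 0.569) = 1.13800 / 1.56900 ≈ 0.72530
SEM = 8.30000*√(1 − 0.72530) ≈ 4.35016
Standard error of the difference = 4.35016·√2 ≈ 6.15206
Smallest detectable difference = 1.96*6.15206 ≈ 12.05803

12.06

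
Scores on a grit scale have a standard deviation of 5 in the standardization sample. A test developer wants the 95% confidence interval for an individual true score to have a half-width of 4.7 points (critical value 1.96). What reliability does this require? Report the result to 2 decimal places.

0.77

Required SEM = 4.7 / 1.96 ≈ 2.398
r = 1 − (2.398/5)² ≈ 1 − 0.230 ≈ 0.770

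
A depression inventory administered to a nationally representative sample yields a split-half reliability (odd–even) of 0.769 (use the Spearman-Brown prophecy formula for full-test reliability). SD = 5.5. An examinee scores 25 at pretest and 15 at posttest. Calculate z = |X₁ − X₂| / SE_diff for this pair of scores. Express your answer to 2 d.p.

Full-length reliability (Spearman-Brown) = 2(0.769)/(1+0.769) ≈ 0.8694
SEM = 5.5000·√(1 − 0.8694) ≈ 1.9875
Standard error of the difference = 1.9875·√2 ≈ 2.8107
z = |25 − 15| / 2.8107 = 10 / 2.8107 ≈ 3.5578

3.56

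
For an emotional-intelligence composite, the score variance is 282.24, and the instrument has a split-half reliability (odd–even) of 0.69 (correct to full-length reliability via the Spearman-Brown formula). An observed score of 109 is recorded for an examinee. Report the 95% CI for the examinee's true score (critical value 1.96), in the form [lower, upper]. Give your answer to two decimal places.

SD = √282.24 ≈ 16.8000
Full-length reliability (Spearman-Brown) = 2(0.69)/(1+0.69) ≈ 0.8166
SEM = 16.8000*√(1 − 0.8166) ≈ 7.1953
Margin = 1.96 * 7.1953 ≈ 14.1027
CI = 109 ± 14.1027 → [94.8973, 123.1027]

[94.90, 123.10]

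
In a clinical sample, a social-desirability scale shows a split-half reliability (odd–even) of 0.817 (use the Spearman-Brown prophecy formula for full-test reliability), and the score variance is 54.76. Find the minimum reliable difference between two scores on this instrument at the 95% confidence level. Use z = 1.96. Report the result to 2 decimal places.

6.51

SD = √54.76 ≈ 7.400
Spearman-Brown: r = 2(0.817) / (1 + 0.817) = 1.634 / 1.817 ≈ 0.899
SEM = 7.400 · √(1 − 0.899) = 7.400 · √0.101 ≈ 7.400 · 0.317 ≈ 2.348
Standard error of the difference = 2.348·√2 ≈ 3.321
Minimum reliable difference = 1.96 · SE_diff ≈ 1.96 · 3.321 ≈ 6.510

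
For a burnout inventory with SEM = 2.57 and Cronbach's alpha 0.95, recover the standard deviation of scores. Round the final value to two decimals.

11.49

SD = 2.57 / √(1 − 0.95) ≃ 11.49339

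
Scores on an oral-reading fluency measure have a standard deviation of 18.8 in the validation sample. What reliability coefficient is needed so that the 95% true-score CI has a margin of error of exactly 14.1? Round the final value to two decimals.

0.85

Required SEM = 14.1 / 1.96 ≈ 7.194
r = 1 − (SEM / SD)² = 1 − (7.194 / 18.8)² ≈ 1 − 0.146 ≈ 0.854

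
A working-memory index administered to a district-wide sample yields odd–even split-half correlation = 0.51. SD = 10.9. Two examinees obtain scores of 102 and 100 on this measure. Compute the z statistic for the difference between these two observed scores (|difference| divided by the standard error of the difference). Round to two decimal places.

0.23

Spearman-Brown: r = 2(0.51) / (1 + 0.51) = 1.020 / 1.510 ≃ 0.675
SEM = 10.900 · √(1 − 0.675) = 10.900 · √0.325 ≃ 10.900 · 0.570 ≃ 6.209
SE_diff = √2 · SEM ≃ 8.781
z = 2 / 8.781 ≃ 0.228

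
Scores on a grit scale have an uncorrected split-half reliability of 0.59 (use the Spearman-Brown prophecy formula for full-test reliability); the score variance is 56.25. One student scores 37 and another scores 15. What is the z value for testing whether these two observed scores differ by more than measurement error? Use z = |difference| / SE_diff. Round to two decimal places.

SD = √56.25 = 7.5000
Full-length reliability (Spearman-Brown) = 2(0.59)/(1+0.59) ≈ 0.7421
SEM = 7.5000 * √(1 − 0.7421) = 7.5000 * √0.2579 ≈ 7.5000 * 0.5078 ≈ 3.8085
SE_diff = SEM * √2 ≈ 3.8085 * 1.4142 ≈ 5.3860
z = 22 / 5.3860 ≈ 4.0846

4.08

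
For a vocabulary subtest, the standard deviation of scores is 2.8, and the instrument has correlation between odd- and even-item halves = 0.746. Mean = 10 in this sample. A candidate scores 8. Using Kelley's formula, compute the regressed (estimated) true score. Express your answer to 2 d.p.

r_full = 2·0.746 / (1 + 0.746) ≈ 0.855
T̂ = r·X + (1 − r)·M = 0.855×8 + 0.145×10 ≈ 6.836 + 1.455 ≈ 8.291

8.29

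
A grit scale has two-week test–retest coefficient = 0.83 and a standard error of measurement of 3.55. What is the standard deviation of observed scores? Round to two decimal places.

8.61

SD = 3.55 / √(1 − 0.83) ≃ 8.610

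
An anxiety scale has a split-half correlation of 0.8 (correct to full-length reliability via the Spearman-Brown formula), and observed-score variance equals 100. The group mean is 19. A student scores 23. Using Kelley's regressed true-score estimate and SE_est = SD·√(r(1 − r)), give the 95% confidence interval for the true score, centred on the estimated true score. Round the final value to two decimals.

[16.40, 28.72]

SD = √100 = 10.0000
r_full = 2·0.8 / (1 + 0.8) ≈ 0.8889
T̂ = 0.8889(23) + 0.1111(19) ≈ 22.5556
SE_est = 10.0000·√[r(1 − r)] ≈ 3.1427
95% CI: 22.5556 ± 6.1597 ≈ (16.3959, 28.7152)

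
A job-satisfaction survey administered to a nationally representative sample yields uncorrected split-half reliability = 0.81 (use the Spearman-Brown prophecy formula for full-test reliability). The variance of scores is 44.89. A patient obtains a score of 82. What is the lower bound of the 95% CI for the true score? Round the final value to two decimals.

σ = 44.89^(1/2) = 6.7000
Full-length reliability (Spearman-Brown) = 2(0.81)/(1+0.81) ≈ 0.8950
SEM = 6.7000*√(1 − 0.8950) ≈ 2.1708
Margin = 1.96 * 2.1708 ≈ 4.2547
Lower bound: 82 − 4.2547 = 77.7453

77.75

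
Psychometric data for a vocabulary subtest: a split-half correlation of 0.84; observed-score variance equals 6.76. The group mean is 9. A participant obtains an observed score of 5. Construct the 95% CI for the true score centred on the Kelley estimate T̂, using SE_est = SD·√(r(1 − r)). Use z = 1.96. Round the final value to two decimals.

[3.91, 6.78]

SD = √6.76 = 2.600
Full-length reliability (Spearman-Brown) = 2(0.84)/(1+0.84) ≃ 0.913
Estimated true score = 0.913·5 + (1 − 0.913)·9 ≃ 5.348
SE_est = SD · √(r(1 − r)) = 2.600 · √0.079 ≃ 2.600 · 0.282 ≃ 0.733
CI = 5.348 ± 1.96 · 0.733 → [3.912, 6.784]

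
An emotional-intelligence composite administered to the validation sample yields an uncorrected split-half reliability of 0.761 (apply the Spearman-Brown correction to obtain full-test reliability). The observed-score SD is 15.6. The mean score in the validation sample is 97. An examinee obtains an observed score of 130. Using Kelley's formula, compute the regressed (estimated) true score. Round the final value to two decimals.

125.52

Spearman-Brown: r = 2(0.761) / (1 + 0.761) = 1.522 / 1.761 ≈ 0.864
T̂ = r·X + (1 − r)·M = 0.864·130 + 0.136·97 ≈ 112.357 + 13.165 ≈ 125.521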